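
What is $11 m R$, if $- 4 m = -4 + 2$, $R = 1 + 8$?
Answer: $\frac{99}{2} \approx 49.5$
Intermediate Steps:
$R = 9$
$m = \frac{1}{2}$ ($m = - \frac{-4 + 2}{4} = \left(- \frac{1}{4}\right) \left(-2\right) = \frac{1}{2} \approx 0.5$)
$11 m R = 11 \cdot \frac{1}{2} \cdot 9 = \frac{11}{2} \cdot 9 = \frac{99}{2}$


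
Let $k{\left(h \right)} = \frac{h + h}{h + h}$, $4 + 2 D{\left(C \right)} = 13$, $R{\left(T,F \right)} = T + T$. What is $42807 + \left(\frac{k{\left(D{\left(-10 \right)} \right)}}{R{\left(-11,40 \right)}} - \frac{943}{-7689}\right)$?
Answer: $\frac{658287233}{15378} \approx 42807.0$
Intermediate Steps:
$R{\left(T,F \right)} = 2 T$
$D{\left(C \right)} = \frac{9}{2}$ ($D{\left(C \right)} = -2 + \frac{1}{2} \cdot 13 = -2 + \frac{13}{2} = \frac{9}{2}$)
$k{\left(h \right)} = 1$ ($k{\left(h \right)} = \frac{2 h}{2 h} = 2 h \frac{1}{2 h} = 1$)
$42807 + \left(\frac{k{\left(D{\left(-10 \right)} \right)}}{R{\left(-11,40 \right)}} - \frac{943}{-7689}\right) = 42807 + \left(1 \frac{1}{2 \left(-11\right)} - \frac{943}{-7689}\right) = 42807 + \left(1 \frac{1}{-22} - - \frac{943}{7689}\right) = 42807 + \left(1 \left(- \frac{1}{22}\right) + \frac{943}{7689}\right) = 42807 + \left(- \frac{1}{22} + \frac{943}{7689}\right) = 42807 + \frac{1187}{15378} = \frac{658287233}{15378}$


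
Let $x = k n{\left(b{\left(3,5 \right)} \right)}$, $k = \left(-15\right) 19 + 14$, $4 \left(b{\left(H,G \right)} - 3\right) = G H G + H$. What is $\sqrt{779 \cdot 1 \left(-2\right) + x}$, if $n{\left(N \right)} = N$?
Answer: $\frac{i \sqrt{30622}}{2} \approx 87.496 i$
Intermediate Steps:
$b{\left(H,G \right)} = 3 + \frac{H}{4} + \frac{H G^{2}}{4}$ ($b{\left(H,G \right)} = 3 + \frac{G H G + H}{4} = 3 + \frac{H G^{2} + H}{4} = 3 + \frac{H + H G^{2}}{4} = 3 + \left(\frac{H}{4} + \frac{H G^{2}}{4}\right) = 3 + \frac{H}{4} + \frac{H G^{2}}{4}$)
$k = -271$ ($k = -285 + 14 = -271$)
$x = - \frac{12195}{2}$ ($x = - 271 \left(3 + \frac{1}{4} \cdot 3 + \frac{1}{4} \cdot 3 \cdot 5^{2}\right) = - 271 \left(3 + \frac{3}{4} + \frac{1}{4} \cdot 3 \cdot 25\right) = - 271 \left(3 + \frac{3}{4} + \frac{75}{4}\right) = \left(-271\right) \frac{45}{2} = - \frac{12195}{2} \approx -6097.5$)
$\sqrt{779 \cdot 1 \left(-2\right) + x} = \sqrt{779 \cdot 1 \left(-2\right) - \frac{12195}{2}} = \sqrt{779 \left(-2\right) - \frac{12195}{2}} = \sqrt{-1558 - \frac{12195}{2}} = \sqrt{- \frac{15311}{2}} = \frac{i \sqrt{30622}}{2}$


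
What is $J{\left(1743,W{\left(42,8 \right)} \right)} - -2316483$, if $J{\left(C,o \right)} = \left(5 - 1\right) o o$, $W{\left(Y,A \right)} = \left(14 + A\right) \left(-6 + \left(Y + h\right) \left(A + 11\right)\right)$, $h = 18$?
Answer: $2491927299$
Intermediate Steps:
$W{\left(Y,A \right)} = \left(-6 + \left(11 + A\right) \left(18 + Y\right)\right) \left(14 + A\right)$ ($W{\left(Y,A \right)} = \left(14 + A\right) \left(-6 + \left(Y + 18\right) \left(A + 11\right)\right) = \left(14 + A\right) \left(-6 + \left(18 + Y\right) \left(11 + A\right)\right) = \left(14 + A\right) \left(-6 + \left(11 + A\right) \left(18 + Y\right)\right) = \left(-6 + \left(11 + A\right) \left(18 + Y\right)\right) \left(14 + A\right)$)
$J{\left(C,o \right)} = 4 o^{2}$ ($J{\left(C,o \right)} = 4 o o = 4 o^{2}$)
$J{\left(1743,W{\left(42,8 \right)} \right)} - -2316483 = 4 \left(2688 + 18 \cdot 8^{2} + 154 \cdot 42 + 444 \cdot 8 + 42 \cdot 8^{2} + 25 \cdot 8 \cdot 42\right)^{2} - -2316483 = 4 \left(2688 + 18 \cdot 64 + 6468 + 3552 + 42 \cdot 64 + 8400\right)^{2} + 2316483 = 4 \left(2688 + 1152 + 6468 + 3552 + 2688 + 8400\right)^{2} + 2316483 = 4 \cdot 24948^{2} + 2316483 = 4 \cdot 622402704 + 2316483 = 2489610816 + 2316483 = 2491927299$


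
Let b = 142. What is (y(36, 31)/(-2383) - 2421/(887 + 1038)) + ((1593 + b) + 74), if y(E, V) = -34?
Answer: 8292676682/4587275 ≈ 1807.8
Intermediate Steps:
(y(36, 31)/(-2383) - 2421/(887 + 1038)) + ((1593 + b) + 74) = (-34/(-2383) - 2421/(887 + 1038)) + ((1593 + 142) + 74) = (-34*(-1/2383) - 2421/1925) + (1735 + 74) = (34/2383 - 2421*1/1925) + 1809 = (34/2383 - 2421/1925) + 1809 = -5703793/4587275 + 1809 = 8292676682/4587275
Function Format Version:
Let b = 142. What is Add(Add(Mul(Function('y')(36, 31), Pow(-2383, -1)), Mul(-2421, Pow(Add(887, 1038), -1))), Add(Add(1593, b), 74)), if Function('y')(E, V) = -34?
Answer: Rational(8292676682, 4587275) ≈ 1807.8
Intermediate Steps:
Add(Add(Mul(Function('y')(36, 31), Pow(-2383, -1)), Mul(-2421, Pow(Add(887, 1038), -1))), Add(Add(1593, b), 74)) = Add(Add(Mul(-34, Pow(-2383, -1)), Mul(-2421, Pow(Add(887, 1038), -1))), Add(Add(1593, 142), 74)) = Add(Add(Mul(-34, Rational(-1, 2383)), Mul(-2421, Pow(1925, -1))), Add(1735, 74)) = Add(Add(Rational(34, 2383), Mul(-2421, Rational(1, 1925))), 1809) = Add(Add(Rational(34, 2383), Rational(-2421, 1925)), 1809) = Add(Rational(-5703793, 4587275), 1809) = Rational(8292676682, 4587275)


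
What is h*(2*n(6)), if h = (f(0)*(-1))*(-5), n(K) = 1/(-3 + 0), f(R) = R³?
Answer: 0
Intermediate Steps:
n(K) = -⅓ (n(K) = 1/(-3) = -⅓)
h = 0 (h = (0³*(-1))*(-5) = (0*(-1))*(-5) = 0*(-5) = 0)
h*(2*n(6)) = 0*(2*(-⅓)) = 0*(-⅔) = 0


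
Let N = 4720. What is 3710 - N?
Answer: -1010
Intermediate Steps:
3710 - N = 3710 - 1*4720 = 3710 - 4720 = -1010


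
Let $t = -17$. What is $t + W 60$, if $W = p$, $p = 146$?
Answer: $8743$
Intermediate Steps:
$W = 146$
$t + W 60 = -17 + 146 \cdot 60 = -17 + 8760 = 8743$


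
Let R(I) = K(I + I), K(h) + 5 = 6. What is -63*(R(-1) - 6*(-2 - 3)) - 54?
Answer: -2007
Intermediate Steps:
K(h) = 1 (K(h) = -5 + 6 = 1)
R(I) = 1
-63*(R(-1) - 6*(-2 - 3)) - 54 = -63*(1 - 6*(-2 - 3)) - 54 = -63*(1 - 6*(-5)) - 54 = -63*(1 - 1*(-30)) - 54 = -63*(1 + 30) - 54 = -63*31 - 54 = -1953 - 54 = -2007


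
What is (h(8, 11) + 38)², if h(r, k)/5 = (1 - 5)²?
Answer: 13924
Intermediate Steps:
h(r, k) = 80 (h(r, k) = 5*(1 - 5)² = 5*(-4)² = 5*16 = 80)
(h(8, 11) + 38)² = (80 + 38)² = 118² = 13924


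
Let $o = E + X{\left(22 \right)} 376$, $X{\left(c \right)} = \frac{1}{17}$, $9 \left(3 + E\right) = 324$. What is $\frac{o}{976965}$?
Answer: $\frac{937}{16608405} \approx 5.6417 \cdot 10^{-5}$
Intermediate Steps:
$E = 33$ ($E = -3 + \frac{1}{9} \cdot 324 = -3 + 36 = 33$)
$X{\left(c \right)} = \frac{1}{17}$
$o = \frac{937}{17}$ ($o = 33 + \frac{1}{17} \cdot 376 = 33 + \frac{376}{17} = \frac{937}{17} \approx 55.118$)
$\frac{o}{976965} = \frac{937}{17 \cdot 976965} = \frac{937}{17} \cdot \frac{1}{976965} = \frac{937}{16608405}$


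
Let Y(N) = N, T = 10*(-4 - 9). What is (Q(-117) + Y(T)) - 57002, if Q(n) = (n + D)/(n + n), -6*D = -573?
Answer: -26737733/468 ≈ -57132.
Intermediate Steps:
D = 191/2 (D = -1/6*(-573) = 191/2 ≈ 95.500)
T = -130 (T = 10*(-13) = -130)
Q(n) = (191/2 + n)/(2*n) (Q(n) = (n + 191/2)/(n + n) = (191/2 + n)/((2*n)) = (191/2 + n)*(1/(2*n)) = (191/2 + n)/(2*n))
(Q(-117) + Y(T)) - 57002 = ((1/4)*(191 + 2*(-117))/(-117) - 130) - 57002 = ((1/4)*(-1/117)*(191 - 234) - 130) - 57002 = ((1/4)*(-1/117)*(-43) - 130) - 57002 = (43/468 - 130) - 57002 = -60797/468 - 57002 = -26737733/468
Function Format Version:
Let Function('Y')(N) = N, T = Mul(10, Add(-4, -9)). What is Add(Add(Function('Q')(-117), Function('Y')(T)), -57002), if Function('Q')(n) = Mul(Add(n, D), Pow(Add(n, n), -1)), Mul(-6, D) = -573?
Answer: Rational(-26737733, 468) ≈ -57132.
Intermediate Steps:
D = Rational(191, 2) (D = Mul(Rational(-1, 6), -573) = Rational(191, 2) ≈ 95.500)
T = -130 (T = Mul(10, -13) = -130)
Function('Q')(n) = Mul(Rational(1, 2), Pow(n, -1), Add(Rational(191, 2), n)) (Function('Q')(n) = Mul(Add(n, Rational(191, 2)), Pow(Add(n, n), -1)) = Mul(Add(Rational(191, 2), n), Pow(Mul(2, n), -1)) = Mul(Add(Rational(191, 2), n), Mul(Rational(1, 2), Pow(n, -1))) = Mul(Rational(1, 2), Pow(n, -1), Add(Rational(191, 2), n)))
Add(Add(Function('Q')(-117), Function('Y')(T)), -57002) = Add(Add(Mul(Rational(1, 4), Pow(-117, -1), Add(191, Mul(2, -117))), -130), -57002) = Add(Add(Mul(Rational(1, 4), Rational(-1, 117), Add(191, -234)), -130), -57002) = Add(Add(Mul(Rational(1, 4), Rational(-1, 117), -43), -130), -57002) = Add(Add(Rational(43, 468), -130), -57002) = Add(Rational(-60797, 468), -57002) = Rational(-26737733, 468)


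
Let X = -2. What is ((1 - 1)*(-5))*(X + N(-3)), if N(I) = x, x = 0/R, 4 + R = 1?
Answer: 0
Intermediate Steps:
R = -3 (R = -4 + 1 = -3)
x = 0 (x = 0/(-3) = 0*(-1/3) = 0)
N(I) = 0
((1 - 1)*(-5))*(X + N(-3)) = ((1 - 1)*(-5))*(-2 + 0) = (0*(-5))*(-2) = 0*(-2) = 0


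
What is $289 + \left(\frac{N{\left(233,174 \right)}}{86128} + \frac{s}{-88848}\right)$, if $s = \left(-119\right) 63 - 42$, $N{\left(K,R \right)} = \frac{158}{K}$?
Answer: $\frac{10738213897801}{37145542224} \approx 289.08$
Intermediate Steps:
$s = -7539$ ($s = -7497 - 42 = -7539$)
$289 + \left(\frac{N{\left(233,174 \right)}}{86128} + \frac{s}{-88848}\right) = 289 + \left(\frac{158 \cdot \frac{1}{233}}{86128} - \frac{7539}{-88848}\right) = 289 + \left(158 \cdot \frac{1}{233} \cdot \frac{1}{86128} - - \frac{2513}{29616}\right) = 289 + \left(\frac{158}{233} \cdot \frac{1}{86128} + \frac{2513}{29616}\right) = 289 + \left(\frac{79}{10033912} + \frac{2513}{29616}\right) = 289 + \frac{3152195065}{37145542224} = \frac{10738213897801}{37145542224}$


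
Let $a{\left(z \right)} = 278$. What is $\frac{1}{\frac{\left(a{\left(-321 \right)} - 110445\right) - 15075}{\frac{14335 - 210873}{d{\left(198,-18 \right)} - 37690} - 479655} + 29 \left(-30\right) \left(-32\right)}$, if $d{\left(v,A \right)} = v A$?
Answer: $\frac{4946872708}{137722227874087} \approx 3.5919 \cdot 10^{-5}$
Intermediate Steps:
$d{\left(v,A \right)} = A v$
$\frac{1}{\frac{\left(a{\left(-321 \right)} - 110445\right) - 15075}{\frac{14335 - 210873}{d{\left(198,-18 \right)} - 37690} - 479655} + 29 \left(-30\right) \left(-32\right)} = \frac{1}{\frac{\left(278 - 110445\right) - 15075}{\frac{14335 - 210873}{\left(-18\right) 198 - 37690} - 479655} + 29 \left(-30\right) \left(-32\right)} = \frac{1}{\frac{-110167 - 15075}{- \frac{196538}{-3564 - 37690} - 479655} - -27840} = \frac{1}{- \frac{125242}{- \frac{196538}{-41254} - 479655} + 27840} = \frac{1}{- \frac{125242}{\left(-196538\right) \left(- \frac{1}{41254}\right) - 479655} + 27840} = \frac{1}{- \frac{125242}{\frac{98269}{20627} - 479655} + 27840} = \frac{1}{- \frac{125242}{- \frac{9893745416}{20627}} + 27840} = \frac{1}{\left(-125242\right) \left(- \frac{20627}{9893745416}\right) + 27840} = \frac{1}{\frac{1291683367}{4946872708} + 27840} = \frac{1}{\frac{137722227874087}{4946872708}} = \frac{4946872708}{137722227874087}$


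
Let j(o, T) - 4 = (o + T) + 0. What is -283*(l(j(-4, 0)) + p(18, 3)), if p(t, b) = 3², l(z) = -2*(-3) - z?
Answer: -4245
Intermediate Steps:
j(o, T) = 4 + T + o (j(o, T) = 4 + ((o + T) + 0) = 4 + ((T + o) + 0) = 4 + (T + o) = 4 + T + o)
l(z) = 6 - z
p(t, b) = 9
-283*(l(j(-4, 0)) + p(18, 3)) = -283*((6 - (4 + 0 - 4)) + 9) = -283*((6 - 1*0) + 9) = -283*((6 + 0) + 9) = -283*(6 + 9) = -283*15 = -4245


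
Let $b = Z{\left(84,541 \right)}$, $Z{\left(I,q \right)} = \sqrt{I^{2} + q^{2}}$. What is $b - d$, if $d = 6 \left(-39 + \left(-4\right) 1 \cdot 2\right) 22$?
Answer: $6204 + \sqrt{299737} \approx 6751.5$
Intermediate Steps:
$b = \sqrt{299737}$ ($b = \sqrt{84^{2} + 541^{2}} = \sqrt{7056 + 292681} = \sqrt{299737} \approx 547.48$)
$d = -6204$ ($d = 6 \left(-39 - 8\right) 22 = 6 \left(-47\right) 22 = \left(-282\right) 22 = -6204$)
$b - d = \sqrt{299737} - -6204 = \sqrt{299737} + 6204 = 6204 + \sqrt{299737}$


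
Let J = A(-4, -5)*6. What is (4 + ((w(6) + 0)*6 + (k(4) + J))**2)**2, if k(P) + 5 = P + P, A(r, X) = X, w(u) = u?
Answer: 7225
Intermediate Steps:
J = -30 (J = -5*6 = -30)
k(P) = -5 + 2*P (k(P) = -5 + (P + P) = -5 + 2*P)
(4 + ((w(6) + 0)*6 + (k(4) + J))**2)**2 = (4 + ((6 + 0)*6 + ((-5 + 2*4) - 30))**2)**2 = (4 + (6*6 + ((-5 + 8) - 30))**2)**2 = (4 + (36 + (3 - 30))**2)**2 = (4 + (36 - 27)**2)**2 = (4 + 9**2)**2 = (4 + 81)**2 = 85**2 = 7225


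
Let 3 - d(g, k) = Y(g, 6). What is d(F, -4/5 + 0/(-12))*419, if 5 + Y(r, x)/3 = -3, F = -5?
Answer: 11313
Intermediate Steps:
Y(r, x) = -24 (Y(r, x) = -15 + 3*(-3) = -15 - 9 = -24)
d(g, k) = 27 (d(g, k) = 3 - 1*(-24) = 3 + 24 = 27)
d(F, -4/5 + 0/(-12))*419 = 27*419 = 11313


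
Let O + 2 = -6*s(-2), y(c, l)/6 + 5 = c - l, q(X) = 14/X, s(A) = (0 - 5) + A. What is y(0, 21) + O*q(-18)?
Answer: -1684/9 ≈ -187.11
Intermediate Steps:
s(A) = -5 + A
y(c, l) = -30 - 6*l + 6*c (y(c, l) = -30 + 6*(c - l) = -30 + (-6*l + 6*c) = -30 - 6*l + 6*c)
O = 40 (O = -2 - 6*(-5 - 2) = -2 - 6*(-7) = -2 + 42 = 40)
y(0, 21) + O*q(-18) = (-30 - 6*21 + 6*0) + 40*(14/(-18)) = (-30 - 126 + 0) + 40*(14*(-1/18)) = -156 + 40*(-7/9) = -156 - 280/9 = -1684/9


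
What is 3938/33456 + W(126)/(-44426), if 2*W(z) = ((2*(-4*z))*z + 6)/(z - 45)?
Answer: 452650169/3344211576 ≈ 0.13535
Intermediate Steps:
W(z) = (6 - 8*z**2)/(2*(-45 + z)) (W(z) = (((2*(-4*z))*z + 6)/(z - 45))/2 = (((-8*z)*z + 6)/(-45 + z))/2 = ((-8*z**2 + 6)/(-45 + z))/2 = ((6 - 8*z**2)/(-45 + z))/2 = (6 - 8*z**2)/(2*(-45 + z)))
3938/33456 + W(126)/(-44426) = 3938/33456 + ((3 - 4*126**2)/(-45 + 126))/(-44426) = 3938*(1/33456) + ((3 - 4*15876)/81)*(-1/44426) = 1969/16728 + ((3 - 63504)/81)*(-1/44426) = 1969/16728 + ((1/81)*(-63501))*(-1/44426) = 1969/16728 - 21167/27*(-1/44426) = 1969/16728 + 21167/1199502 = 452650169/3344211576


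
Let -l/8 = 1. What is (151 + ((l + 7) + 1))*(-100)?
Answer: -15100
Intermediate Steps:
l = -8 (l = -8*1 = -8)
(151 + ((l + 7) + 1))*(-100) = (151 + ((-8 + 7) + 1))*(-100) = (151 + (-1 + 1))*(-100) = (151 + 0)*(-100) = 151*(-100) = -15100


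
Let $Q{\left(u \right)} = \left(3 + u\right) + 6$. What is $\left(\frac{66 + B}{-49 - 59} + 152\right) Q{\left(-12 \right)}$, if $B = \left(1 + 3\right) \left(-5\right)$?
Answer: $- \frac{8185}{18} \approx -454.72$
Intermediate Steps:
$Q{\left(u \right)} = 9 + u$
$B = -20$ ($B = 4 \left(-5\right) = -20$)
$\left(\frac{66 + B}{-49 - 59} + 152\right) Q{\left(-12 \right)} = \left(\frac{66 - 20}{-49 - 59} + 152\right) \left(9 - 12\right) = \left(\frac{46}{-108} + 152\right) \left(-3\right) = \left(46 \left(- \frac{1}{108}\right) + 152\right) \left(-3\right) = \left(- \frac{23}{54} + 152\right) \left(-3\right) = \frac{8185}{54} \left(-3\right) = - \frac{8185}{18}$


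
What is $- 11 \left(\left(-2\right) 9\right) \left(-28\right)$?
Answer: $-5544$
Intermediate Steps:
$- 11 \left(\left(-2\right) 9\right) \left(-28\right) = \left(-11\right) \left(-18\right) \left(-28\right) = 198 \left(-28\right) = -5544$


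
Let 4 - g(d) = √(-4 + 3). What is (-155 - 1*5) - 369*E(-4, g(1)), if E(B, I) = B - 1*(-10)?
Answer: -2374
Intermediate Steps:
g(d) = 4 - I (g(d) = 4 - √(-4 + 3) = 4 - √(-1) = 4 - I)
E(B, I) = 10 + B (E(B, I) = B + 10 = 10 + B)
(-155 - 1*5) - 369*E(-4, g(1)) = (-155 - 1*5) - 369*(10 - 4) = (-155 - 5) - 369*6 = -160 - 2214 = -2374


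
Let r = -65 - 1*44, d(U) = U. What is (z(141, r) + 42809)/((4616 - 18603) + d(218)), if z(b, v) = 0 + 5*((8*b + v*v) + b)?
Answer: -108559/13769 ≈ -7.8843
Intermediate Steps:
r = -109 (r = -65 - 44 = -109)
z(b, v) = 5*v**2 + 45*b (z(b, v) = 0 + 5*((8*b + v**2) + b) = 0 + 5*((v**2 + 8*b) + b) = 0 + 5*(v**2 + 9*b) = 0 + (5*v**2 + 45*b) = 5*v**2 + 45*b)
(z(141, r) + 42809)/((4616 - 18603) + d(218)) = ((5*(-109)**2 + 45*141) + 42809)/((4616 - 18603) + 218) = ((5*11881 + 6345) + 42809)/(-13987 + 218) = ((59405 + 6345) + 42809)/(-13769) = (65750 + 42809)*(-1/13769) = 108559*(-1/13769) = -108559/13769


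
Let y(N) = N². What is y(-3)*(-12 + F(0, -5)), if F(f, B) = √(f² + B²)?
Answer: -63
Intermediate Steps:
F(f, B) = √(B² + f²)
y(-3)*(-12 + F(0, -5)) = (-3)²*(-12 + √((-5)² + 0²)) = 9*(-12 + √(25 + 0)) = 9*(-12 + √25) = 9*(-12 + 5) = 9*(-7) = -63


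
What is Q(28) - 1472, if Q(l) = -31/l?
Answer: -41247/28 ≈ -1473.1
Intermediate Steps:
Q(28) - 1472 = -31/28 - 1472 = -41247/28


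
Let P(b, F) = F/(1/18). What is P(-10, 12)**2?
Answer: 46656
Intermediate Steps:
P(b, F) = 18*F (P(b, F) = F/(1/18) = F*18 = 18*F)
P(-10, 12)**2 = (18*12)**2 = 216**2 = 46656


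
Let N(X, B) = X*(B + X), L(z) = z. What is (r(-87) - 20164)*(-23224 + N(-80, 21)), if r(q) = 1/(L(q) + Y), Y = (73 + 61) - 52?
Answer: 1865591784/5 ≈ 3.7312e+8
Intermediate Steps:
Y = 82 (Y = 134 - 52 = 82)
r(q) = 1/(82 + q) (r(q) = 1/(q + 82) = 1/(82 + q))
(r(-87) - 20164)*(-23224 + N(-80, 21)) = (1/(82 - 87) - 20164)*(-23224 - 80*(21 - 80)) = (1/(-5) - 20164)*(-23224 - 80*(-59)) = (-1/5 - 20164)*(-23224 + 4720) = -100821/5*(-18504) = 1865591784/5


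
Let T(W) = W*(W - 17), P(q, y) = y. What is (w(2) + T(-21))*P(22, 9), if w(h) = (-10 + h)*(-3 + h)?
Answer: 7254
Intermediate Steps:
T(W) = W*(-17 + W)
(w(2) + T(-21))*P(22, 9) = ((30 + 2² - 13*2) - 21*(-17 - 21))*9 = ((30 + 4 - 26) - 21*(-38))*9 = (8 + 798)*9 = 806*9 = 7254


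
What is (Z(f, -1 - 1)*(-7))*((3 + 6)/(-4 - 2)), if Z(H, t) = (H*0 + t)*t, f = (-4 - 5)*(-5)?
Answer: 42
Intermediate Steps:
f = 45 (f = -9*(-5) = 45)
Z(H, t) = t² (Z(H, t) = (0 + t)*t = t*t = t²)
(Z(f, -1 - 1)*(-7))*((3 + 6)/(-4 - 2)) = ((-1 - 1)²*(-7))*((3 + 6)/(-4 - 2)) = ((-2)²*(-7))*(9/(-6)) = (4*(-7))*(9*(-⅙)) = -28*(-3/2) = 42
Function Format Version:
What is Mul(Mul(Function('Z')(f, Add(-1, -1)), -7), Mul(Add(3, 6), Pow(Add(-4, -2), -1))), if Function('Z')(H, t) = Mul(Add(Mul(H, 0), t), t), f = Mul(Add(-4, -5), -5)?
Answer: 42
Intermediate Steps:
f = 45 (f = Mul(-9, -5) = 45)
Function('Z')(H, t) = Pow(t, 2) (Function('Z')(H, t) = Mul(Add(0, t), t) = Mul(t, t) = Pow(t, 2))
Mul(Mul(Function('Z')(f, Add(-1, -1)), -7), Mul(Add(3, 6), Pow(Add(-4, -2), -1))) = Mul(Mul(Pow(Add(-1, -1), 2), -7), Mul(Add(3, 6), Pow(Add(-4, -2), -1))) = Mul(Mul(Pow(-2, 2), -7), Mul(9, Pow(-6, -1))) = Mul(Mul(4, -7), Mul(9, Rational(-1, 6))) = Mul(-28, Rational(-3, 2)) = 42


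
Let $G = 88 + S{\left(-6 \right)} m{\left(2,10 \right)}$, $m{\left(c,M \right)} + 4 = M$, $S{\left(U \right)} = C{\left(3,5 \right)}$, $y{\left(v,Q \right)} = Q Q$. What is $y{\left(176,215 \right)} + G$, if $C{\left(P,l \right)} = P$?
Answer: $46331$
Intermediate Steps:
$y{\left(v,Q \right)} = Q^{2}$
$S{\left(U \right)} = 3$
$m{\left(c,M \right)} = -4 + M$
$G = 106$ ($G = 88 + 3 \left(-4 + 10\right) = 88 + 3 \cdot 6 = 88 + 18 = 106$)
$y{\left(176,215 \right)} + G = 215^{2} + 106 = 46225 + 106 = 46331$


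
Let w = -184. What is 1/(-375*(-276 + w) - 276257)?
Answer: -1/103757 ≈ -9.6379e-6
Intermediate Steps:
1/(-375*(-276 + w) - 276257) = 1/(-375*(-276 - 184) - 276257) = 1/(-375*(-460) - 276257) = 1/(172500 - 276257) = 1/(-103757) = -1/103757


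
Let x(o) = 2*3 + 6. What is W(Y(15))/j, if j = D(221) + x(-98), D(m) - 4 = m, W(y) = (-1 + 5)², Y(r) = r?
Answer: 16/237 ≈ 0.067511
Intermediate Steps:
x(o) = 12 (x(o) = 6 + 6 = 12)
W(y) = 16 (W(y) = 4² = 16)
D(m) = 4 + m
j = 237 (j = (4 + 221) + 12 = 225 + 12 = 237)
W(Y(15))/j = 16/237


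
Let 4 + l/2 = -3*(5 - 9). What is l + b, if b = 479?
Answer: 495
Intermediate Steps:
l = 16 (l = -8 + 2*(-3*(5 - 9)) = -8 + 2*(-3*(-4)) = -8 + 2*12 = -8 + 24 = 16)
l + b = 16 + 479 = 495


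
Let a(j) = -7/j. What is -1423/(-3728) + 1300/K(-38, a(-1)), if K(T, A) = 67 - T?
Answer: 999163/78288 ≈ 12.763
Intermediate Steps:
-1423/(-3728) + 1300/K(-38, a(-1)) = -1423/(-3728) + 1300/(67 - 1*(-38)) = -1423*(-1/3728) + 1300/(67 + 38) = 1423/3728 + 1300/105 = 1423/3728 + 1300*(1/105) = 1423/3728 + 260/21 = 999163/78288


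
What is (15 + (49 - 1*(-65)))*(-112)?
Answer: -14448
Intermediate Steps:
(15 + (49 - 1*(-65)))*(-112) = (15 + (49 + 65))*(-112) = (15 + 114)*(-112) = 129*(-112) = -14448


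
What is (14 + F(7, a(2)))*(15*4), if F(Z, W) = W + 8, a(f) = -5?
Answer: 1020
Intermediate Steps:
F(Z, W) = 8 + W
(14 + F(7, a(2)))*(15*4) = (14 + (8 - 5))*(15*4) = (14 + 3)*60 = 17*60 = 1020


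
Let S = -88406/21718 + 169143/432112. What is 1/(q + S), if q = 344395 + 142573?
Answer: 4692304208/2284984731638445 ≈ 2.0535e-6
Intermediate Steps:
q = 486968
S = -17263922899/4692304208 (S = -88406*1/21718 + 169143*(1/432112) = -44203/10859 + 169143/432112 = -17263922899/4692304208 ≈ -3.6792)
1/(q + S) = 1/(486968 - 17263922899/4692304208) = 1/(2284984731638445/4692304208) = 4692304208/2284984731638445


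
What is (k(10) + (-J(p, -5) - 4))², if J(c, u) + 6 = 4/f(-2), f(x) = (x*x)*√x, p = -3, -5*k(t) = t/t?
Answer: 137/50 + 9*I*√2/5 ≈ 2.74 + 2.5456*I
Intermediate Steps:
k(t) = -⅕ (k(t) = -t/(5*t) = -⅕*1 = -⅕)
f(x) = x^(5/2) (f(x) = x²*√x = x^(5/2))
J(c, u) = -6 - I*√2/2 (J(c, u) = -6 + 4/((-2)^(5/2)) = -6 + 4/((4*I*√2)) = -6 + 4*(-I*√2/8) = -6 - I*√2/2)
(k(10) + (-J(p, -5) - 4))² = (-⅕ + (-(-6 - I*√2/2) - 4))² = (-⅕ + ((6 + I*√2/2) - 4))² = (-⅕ + (2 + I*√2/2))² = (9/5 + I*√2/2)²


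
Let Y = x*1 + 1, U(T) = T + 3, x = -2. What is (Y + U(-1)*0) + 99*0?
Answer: -1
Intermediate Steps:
U(T) = 3 + T
Y = -1 (Y = -2*1 + 1 = -2 + 1 = -1)
(Y + U(-1)*0) + 99*0 = (-1 + (3 - 1)*0) + 99*0 = (-1 + 2*0) + 0 = (-1 + 0) + 0 = -1 + 0 = -1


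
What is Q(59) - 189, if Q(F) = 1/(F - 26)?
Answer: -6236/33 ≈ -188.97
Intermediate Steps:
Q(F) = 1/(-26 + F)
Q(59) - 189 = 1/(-26 + 59) - 189 = 1/33 - 189 = -6236/33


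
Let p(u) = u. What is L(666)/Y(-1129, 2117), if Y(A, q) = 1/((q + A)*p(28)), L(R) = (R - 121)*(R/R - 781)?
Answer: -11759966400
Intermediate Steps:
L(R) = 94380 - 780*R (L(R) = (-121 + R)*(1 - 781) = (-121 + R)*(-780) = 94380 - 780*R)
Y(A, q) = 1/(28*(A + q)) (Y(A, q) = 1/((q + A)*28) = (1/28)/(A + q) = 1/(28*(A + q)))
L(666)/Y(-1129, 2117) = (94380 - 780*666)/((1/(28*(-1129 + 2117)))) = (94380 - 519480)/(((1/28)/988)) = -425100/((1/28)*(1/988)) = -425100/1/27664 = -425100*27664 = -11759966400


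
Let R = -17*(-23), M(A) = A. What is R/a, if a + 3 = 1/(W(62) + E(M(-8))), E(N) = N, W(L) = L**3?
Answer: -93183120/714959 ≈ -130.33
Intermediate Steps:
R = 391
a = -714959/238320 (a = -3 + 1/(62**3 - 8) = -3 + 1/(238328 - 8) = -3 + 1/238320 = -714959/238320 ≈ -3.0000)
R/a = 391/(-714959/238320) = 391*(-238320/714959) = -93183120/714959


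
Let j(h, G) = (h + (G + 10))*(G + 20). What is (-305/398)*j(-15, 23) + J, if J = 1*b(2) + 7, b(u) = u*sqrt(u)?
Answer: -116642/199 + 2*sqrt(2) ≈ -583.31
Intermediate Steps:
j(h, G) = (20 + G)*(10 + G + h) (j(h, G) = (h + (10 + G))*(20 + G) = (10 + G + h)*(20 + G) = (20 + G)*(10 + G + h))
b(u) = u**(3/2)
J = 7 + 2*sqrt(2) (J = 1*2**(3/2) + 7 = 1*(2*sqrt(2)) + 7 = 2*sqrt(2) + 7 = 7 + 2*sqrt(2) ≈ 9.8284)
(-305/398)*j(-15, 23) + J = (-305/398)*(200 + 23**2 + 20*(-15) + 30*23 + 23*(-15)) + (7 + 2*sqrt(2)) = (-305*1/398)*(200 + 529 - 300 + 690 - 345) + (7 + 2*sqrt(2)) = -305/398*774 + (7 + 2*sqrt(2)) = -118035/199 + (7 + 2*sqrt(2)) = -116642/199 + 2*sqrt(2)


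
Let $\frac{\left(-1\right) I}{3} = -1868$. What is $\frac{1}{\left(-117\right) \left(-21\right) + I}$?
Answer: $\frac{1}{8061} \approx 0.00012405$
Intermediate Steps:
$I = 5604$ ($I = \left(-3\right) \left(-1868\right) = 5604$)
$\frac{1}{\left(-117\right) \left(-21\right) + I} = \frac{1}{\left(-117\right) \left(-21\right) + 5604} = \frac{1}{2457 + 5604} = \frac{1}{8061}$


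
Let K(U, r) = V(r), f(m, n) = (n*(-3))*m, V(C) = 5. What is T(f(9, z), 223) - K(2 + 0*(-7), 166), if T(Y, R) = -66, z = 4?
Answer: -71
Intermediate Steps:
f(m, n) = -3*m*n (f(m, n) = (-3*n)*m = -3*m*n)
K(U, r) = 5
T(f(9, z), 223) - K(2 + 0*(-7), 166) = -66 - 1*5 = -66 - 5 = -71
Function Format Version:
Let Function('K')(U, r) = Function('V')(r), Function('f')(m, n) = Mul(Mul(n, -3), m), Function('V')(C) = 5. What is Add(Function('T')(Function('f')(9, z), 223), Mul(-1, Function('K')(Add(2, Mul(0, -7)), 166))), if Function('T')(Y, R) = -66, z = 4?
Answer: -71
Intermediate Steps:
Function('f')(m, n) = Mul(-3, m, n) (Function('f')(m, n) = Mul(Mul(-3, n), m) = Mul(-3, m, n))
Function('K')(U, r) = 5
Add(Function('T')(Function('f')(9, z), 223), Mul(-1, Function('K')(Add(2, Mul(0, -7)), 166))) = Add(-66, Mul(-1, 5)) = Add(-66, -5) = -71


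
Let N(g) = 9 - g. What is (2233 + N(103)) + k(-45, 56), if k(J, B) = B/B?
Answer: 2140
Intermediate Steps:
k(J, B) = 1
(2233 + N(103)) + k(-45, 56) = (2233 + (9 - 1*103)) + 1 = (2233 + (9 - 103)) + 1 = (2233 - 94) + 1 = 2139 + 1 = 2140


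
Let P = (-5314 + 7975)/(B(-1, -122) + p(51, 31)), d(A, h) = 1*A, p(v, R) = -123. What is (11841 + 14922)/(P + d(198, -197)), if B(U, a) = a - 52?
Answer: 2649537/18715 ≈ 141.57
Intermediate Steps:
B(U, a) = -52 + a
d(A, h) = A
P = -887/99 (P = (-5314 + 7975)/((-52 - 122) - 123) = 2661/(-174 - 123) = 2661/(-297) = 2661*(-1/297) = -887/99 ≈ -8.9596)
(11841 + 14922)/(P + d(198, -197)) = (11841 + 14922)/(-887/99 + 198) = 26763/(18715/99) = 26763*(99/18715) = 2649537/18715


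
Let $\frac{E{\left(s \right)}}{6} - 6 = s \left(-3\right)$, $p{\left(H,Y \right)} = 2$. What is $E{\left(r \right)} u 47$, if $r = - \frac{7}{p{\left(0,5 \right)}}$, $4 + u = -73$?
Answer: $-358281$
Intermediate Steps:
$u = -77$ ($u = -4 - 73 = -77$)
$r = - \frac{7}{2} \approx -3.5$
$E{\left(s \right)} = 36 - 18 s$ ($E{\left(s \right)} = 36 + 6 s \left(-3\right) = 36 + 6 \left(- 3 s\right) = 36 - 18 s$)
$E{\left(r \right)} u 47 = \left(36 - -63\right) \left(-77\right) 47 = \left(36 + 63\right) \left(-77\right) 47 = 99 \left(-77\right) 47 = \left(-7623\right) 47 = -358281$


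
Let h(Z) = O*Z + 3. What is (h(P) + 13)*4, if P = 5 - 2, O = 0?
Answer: 64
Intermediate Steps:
P = 3
h(Z) = 3 (h(Z) = 0*Z + 3 = 0 + 3 = 3)
(h(P) + 13)*4 = (3 + 13)*4 = 16*4 = 64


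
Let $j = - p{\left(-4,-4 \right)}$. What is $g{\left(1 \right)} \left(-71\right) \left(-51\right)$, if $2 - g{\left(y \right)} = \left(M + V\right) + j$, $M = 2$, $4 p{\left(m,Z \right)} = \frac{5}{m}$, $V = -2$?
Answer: $\frac{97767}{16} \approx 6110.4$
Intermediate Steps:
$p{\left(m,Z \right)} = \frac{5}{4 m}$ ($p{\left(m,Z \right)} = \frac{5 \frac{1}{m}}{4} = \frac{5}{4 m}$)
$j = \frac{5}{16}$ ($j = - \frac{5}{4 \left(-4\right)} = - \frac{5 \left(-1\right)}{4 \cdot 4} = \left(-1\right) \left(- \frac{5}{16}\right) = \frac{5}{16} \approx 0.3125$)
$g{\left(y \right)} = \frac{27}{16}$ ($g{\left(y \right)} = 2 - \left(\left(2 - 2\right) + \frac{5}{16}\right) = 2 - \left(0 + \frac{5}{16}\right) = 2 - \frac{5}{16} = \frac{27}{16}$)
$g{\left(1 \right)} \left(-71\right) \left(-51\right) = \frac{27}{16} \left(-71\right) \left(-51\right) = \left(- \frac{1917}{16}\right) \left(-51\right) = \frac{97767}{16}$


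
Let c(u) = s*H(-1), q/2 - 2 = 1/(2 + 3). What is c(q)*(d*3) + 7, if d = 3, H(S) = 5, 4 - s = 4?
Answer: 7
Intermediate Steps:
s = 0 (s = 4 - 1*4 = 4 - 4 = 0)
q = 22/5 (q = 4 + 2/(2 + 3) = 4 + 2/5 = 4 + 2*(⅕) = 4 + ⅖ = 22/5 ≈ 4.4000)
c(u) = 0 (c(u) = 0*5 = 0)
c(q)*(d*3) + 7 = 0*(3*3) + 7 = 0*9 + 7 = 0 + 7 = 7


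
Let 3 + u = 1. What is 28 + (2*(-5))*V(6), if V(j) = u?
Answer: 48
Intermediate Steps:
u = -2 (u = -3 + 1 = -2)
V(j) = -2
28 + (2*(-5))*V(6) = 28 + (2*(-5))*(-2) = 28 - 10*(-2) = 28 + 20 = 48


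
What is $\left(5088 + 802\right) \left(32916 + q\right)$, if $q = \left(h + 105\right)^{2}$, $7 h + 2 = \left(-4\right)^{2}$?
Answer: $261309850$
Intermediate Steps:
$h = 2$ ($h = - \frac{2}{7} + \frac{\left(-4\right)^{2}}{7} = - \frac{2}{7} + \frac{1}{7} \cdot 16 = - \frac{2}{7} + \frac{16}{7} = 2$)
$q = 11449$ ($q = \left(2 + 105\right)^{2} = 107^{2} = 11449$)
$\left(5088 + 802\right) \left(32916 + q\right) = \left(5088 + 802\right) \left(32916 + 11449\right) = 5890 \cdot 44365 = 261309850$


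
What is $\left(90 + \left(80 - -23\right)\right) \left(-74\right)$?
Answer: $-14282$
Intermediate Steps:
$\left(90 + \left(80 - -23\right)\right) \left(-74\right) = \left(90 + \left(80 + 23\right)\right) \left(-74\right) = \left(90 + 103\right) \left(-74\right) = 193 \left(-74\right) = -14282$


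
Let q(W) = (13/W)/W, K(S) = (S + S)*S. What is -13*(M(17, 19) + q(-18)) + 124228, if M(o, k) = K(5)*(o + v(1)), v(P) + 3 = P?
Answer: 37090703/324 ≈ 1.1448e+5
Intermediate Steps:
v(P) = -3 + P
K(S) = 2*S² (K(S) = (2*S)*S = 2*S²)
M(o, k) = -100 + 50*o (M(o, k) = (2*5²)*(o + (-3 + 1)) = (2*25)*(o - 2) = 50*(-2 + o) = -100 + 50*o)
q(W) = 13/W²
-13*(M(17, 19) + q(-18)) + 124228 = -13*((-100 + 50*17) + 13/(-18)²) + 124228 = -13*((-100 + 850) + 13*(1/324)) + 124228 = -13*(750 + 13/324) + 124228 = -13*243013/324 + 124228 = -3159169/324 + 124228 = 37090703/324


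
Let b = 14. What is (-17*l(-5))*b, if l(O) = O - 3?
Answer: 1904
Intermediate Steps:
l(O) = -3 + O
(-17*l(-5))*b = -17*(-3 - 5)*14 = -17*(-8)*14 = 136*14 = 1904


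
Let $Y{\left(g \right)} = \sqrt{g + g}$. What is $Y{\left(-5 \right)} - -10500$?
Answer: $10500 + i \sqrt{10} \approx 10500.0 + 3.1623 i$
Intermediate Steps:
$Y{\left(g \right)} = \sqrt{2} \sqrt{g}$ ($Y{\left(g \right)} = \sqrt{2 g} = \sqrt{2} \sqrt{g}$)
$Y{\left(-5 \right)} - -10500 = \sqrt{2} \sqrt{-5} - -10500 = \sqrt{2} i \sqrt{5} + 10500 = i \sqrt{10} + 10500 = 10500 + i \sqrt{10}$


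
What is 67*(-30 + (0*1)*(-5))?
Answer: -2010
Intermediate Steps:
67*(-30 + (0*1)*(-5)) = 67*(-30 + 0*(-5)) = 67*(-30 + 0) = 67*(-30) = -2010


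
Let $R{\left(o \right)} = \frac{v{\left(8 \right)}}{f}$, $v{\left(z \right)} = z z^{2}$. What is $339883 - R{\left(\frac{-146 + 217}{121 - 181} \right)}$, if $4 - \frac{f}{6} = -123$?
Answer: $\frac{129495167}{381} \approx 3.3988 \cdot 10^{5}$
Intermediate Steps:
$f = 762$ ($f = 24 - -738 = 24 + 738 = 762$)
$v{\left(z \right)} = z^{3}$
$R{\left(o \right)} = \frac{256}{381}$ ($R{\left(o \right)} = \frac{8^{3}}{762} = 512 \cdot \frac{1}{762} = \frac{256}{381}$)
$339883 - R{\left(\frac{-146 + 217}{121 - 181} \right)} = 339883 - \frac{256}{381} = \frac{129495167}{381}$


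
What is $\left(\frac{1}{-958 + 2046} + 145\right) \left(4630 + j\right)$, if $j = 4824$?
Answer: $\frac{745736247}{544} \approx 1.3708 \cdot 10^{6}$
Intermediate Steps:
$\left(\frac{1}{-958 + 2046} + 145\right) \left(4630 + j\right) = \left(\frac{1}{-958 + 2046} + 145\right) \left(4630 + 4824\right) = \left(\frac{1}{1088} + 145\right) 9454 = \frac{157761}{1088} \cdot 9454 = \frac{745736247}{544}$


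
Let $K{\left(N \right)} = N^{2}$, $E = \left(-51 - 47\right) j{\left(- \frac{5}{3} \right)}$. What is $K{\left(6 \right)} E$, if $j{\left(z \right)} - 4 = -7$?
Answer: $10584$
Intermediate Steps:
$j{\left(z \right)} = -3$ ($j{\left(z \right)} = 4 - 7 = -3$)
$E = 294$ ($E = \left(-51 - 47\right) \left(-3\right) = \left(-98\right) \left(-3\right) = 294$)
$K{\left(6 \right)} E = 6^{2} \cdot 294 = 36 \cdot 294 = 10584$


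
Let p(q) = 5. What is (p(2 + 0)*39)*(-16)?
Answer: -3120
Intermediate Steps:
(p(2 + 0)*39)*(-16) = (5*39)*(-16) = 195*(-16) = -3120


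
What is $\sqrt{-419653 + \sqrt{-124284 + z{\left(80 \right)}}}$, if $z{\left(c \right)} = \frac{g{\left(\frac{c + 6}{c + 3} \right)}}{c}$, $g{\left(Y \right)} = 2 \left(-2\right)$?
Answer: $\frac{\sqrt{-41965300 + 10 i \sqrt{12428405}}}{10} \approx 0.2721 + 647.81 i$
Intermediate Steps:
$g{\left(Y \right)} = -4$
$z{\left(c \right)} = - \frac{4}{c}$
$\sqrt{-419653 + \sqrt{-124284 + z{\left(80 \right)}}} = \sqrt{-419653 + \sqrt{-124284 - \frac{4}{80}}} = \sqrt{-419653 + \sqrt{-124284 - \frac{1}{20}}} = \sqrt{-419653 + \sqrt{- \frac{2485681}{20}}} = \sqrt{-419653 + \frac{i \sqrt{12428405}}{10}}$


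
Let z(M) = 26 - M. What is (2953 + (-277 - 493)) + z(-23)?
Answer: 2232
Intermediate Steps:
(2953 + (-277 - 493)) + z(-23) = (2953 + (-277 - 493)) + (26 - 1*(-23)) = (2953 - 770) + (26 + 23) = 2183 + 49 = 2232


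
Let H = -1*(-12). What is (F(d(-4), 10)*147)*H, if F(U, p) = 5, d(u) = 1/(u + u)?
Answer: 8820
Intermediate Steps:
d(u) = 1/(2*u)
H = 12
(F(d(-4), 10)*147)*H = (5*147)*12 = 735*12 = 8820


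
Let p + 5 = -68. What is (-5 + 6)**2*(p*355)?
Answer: -25915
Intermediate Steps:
p = -73 (p = -5 - 68 = -73)
(-5 + 6)**2*(p*355) = (-5 + 6)**2*(-73*355) = 1**2*(-25915) = 1*(-25915) = -25915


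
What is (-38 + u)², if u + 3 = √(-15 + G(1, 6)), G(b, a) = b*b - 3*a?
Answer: 1649 - 328*I*√2 ≈ 1649.0 - 463.86*I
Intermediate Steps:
G(b, a) = b² - 3*a
u = -3 + 4*I*√2 (u = -3 + √(-15 + (1² - 3*6)) = -3 + √(-15 + (1 - 18)) = -3 + √(-15 - 17) = -3 + √(-32) = -3 + 4*I*√2 ≈ -3.0 + 5.6569*I)
(-38 + u)² = (-38 + (-3 + 4*I*√2))² = (-41 + 4*I*√2)²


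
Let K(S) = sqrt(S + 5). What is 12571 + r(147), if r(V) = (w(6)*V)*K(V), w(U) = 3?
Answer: 12571 + 882*sqrt(38) ≈ 18008.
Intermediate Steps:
K(S) = sqrt(5 + S)
r(V) = 3*V*sqrt(5 + V) (r(V) = (3*V)*sqrt(5 + V) = 3*V*sqrt(5 + V))
12571 + r(147) = 12571 + 3*147*sqrt(5 + 147) = 12571 + 3*147*sqrt(152) = 12571 + 3*147*(2*sqrt(38)) = 12571 + 882*sqrt(38)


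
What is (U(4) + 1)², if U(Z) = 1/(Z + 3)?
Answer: 64/49 ≈ 1.3061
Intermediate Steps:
U(Z) = 1/(3 + Z)
(U(4) + 1)² = (1/(3 + 4) + 1)² = (1/7 + 1)² = (⅐ + 1)² = (8/7)² = 64/49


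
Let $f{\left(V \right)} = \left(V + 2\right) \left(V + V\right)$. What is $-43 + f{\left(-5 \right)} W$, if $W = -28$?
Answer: $-883$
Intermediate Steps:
$f{\left(V \right)} = 2 V \left(2 + V\right)$ ($f{\left(V \right)} = \left(2 + V\right) 2 V = 2 V \left(2 + V\right)$)
$-43 + f{\left(-5 \right)} W = -43 + 2 \left(-5\right) \left(2 - 5\right) \left(-28\right) = -43 + 2 \left(-5\right) \left(-3\right) \left(-28\right) = -43 + 30 \left(-28\right) = -43 - 840 = -883$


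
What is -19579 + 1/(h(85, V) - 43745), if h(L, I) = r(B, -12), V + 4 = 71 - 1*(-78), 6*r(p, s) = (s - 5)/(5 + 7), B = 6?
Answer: -61667134475/3149657 ≈ -19579.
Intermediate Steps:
r(p, s) = -5/72 + s/72 (r(p, s) = ((s - 5)/(5 + 7))/6 = ((-5 + s)/12)/6 = ((-5 + s)*(1/12))/6 = (-5/12 + s/12)/6 = -5/72 + s/72)
V = 145 (V = -4 + (71 - 1*(-78)) = -4 + (71 + 78) = -4 + 149 = 145)
h(L, I) = -17/72 (h(L, I) = -5/72 + (1/72)*(-12) = -5/72 - 1/6 = -17/72)
-19579 + 1/(h(85, V) - 43745) = -19579 + 1/(-17/72 - 43745) = -19579 + 1/(-3149657/72) = -19579 - 72/3149657 = -61667134475/3149657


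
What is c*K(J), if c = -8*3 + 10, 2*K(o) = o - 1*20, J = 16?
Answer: 28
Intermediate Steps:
K(o) = -10 + o/2 (K(o) = (o - 1*20)/2 = (o - 20)/2 = (-20 + o)/2 = -10 + o/2)
c = -14 (c = -24 + 10 = -14)
c*K(J) = -14*(-10 + (½)*16) = -14*(-10 + 8) = -14*(-2) = 28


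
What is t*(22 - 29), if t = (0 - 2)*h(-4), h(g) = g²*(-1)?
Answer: -224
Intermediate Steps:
h(g) = -g²
t = 32 (t = (0 - 2)*(-1*(-4)²) = -(-2)*16 = -2*(-16) = 32)
t*(22 - 29) = 32*(22 - 29) = 32*(-7) = -224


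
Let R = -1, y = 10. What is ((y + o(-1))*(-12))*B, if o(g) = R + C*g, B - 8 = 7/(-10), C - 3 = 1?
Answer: -438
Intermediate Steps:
C = 4 (C = 3 + 1 = 4)
B = 73/10 (B = 8 + 7/(-10) = 8 + 7*(-⅒) = 8 - 7/10 = 73/10 ≈ 7.3000)
o(g) = -1 + 4*g
((y + o(-1))*(-12))*B = ((10 + (-1 + 4*(-1)))*(-12))*(73/10) = ((10 + (-1 - 4))*(-12))*(73/10) = ((10 - 5)*(-12))*(73/10) = (5*(-12))*(73/10) = -60*73/10 = -438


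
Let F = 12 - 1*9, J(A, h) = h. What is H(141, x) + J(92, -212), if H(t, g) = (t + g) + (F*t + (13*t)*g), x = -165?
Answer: -302258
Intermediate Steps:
F = 3 (F = 12 - 9 = 3)
H(t, g) = g + 4*t + 13*g*t (H(t, g) = (t + g) + (3*t + (13*t)*g) = (g + t) + (3*t + 13*g*t) = g + 4*t + 13*g*t)
H(141, x) + J(92, -212) = (-165 + 4*141 + 13*(-165)*141) - 212 = (-165 + 564 - 302445) - 212 = -302046 - 212 = -302258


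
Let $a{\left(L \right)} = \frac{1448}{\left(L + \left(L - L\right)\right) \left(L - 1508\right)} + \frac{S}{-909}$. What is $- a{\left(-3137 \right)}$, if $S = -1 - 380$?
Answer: $- \frac{1851002099}{4415123595} \approx -0.41924$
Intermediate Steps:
$S = -381$ ($S = -1 - 380 = -381$)
$a{\left(L \right)} = \frac{127}{303} + \frac{1448}{L \left(-1508 + L\right)}$ ($a{\left(L \right)} = \frac{1448}{\left(L + \left(L - L\right)\right) \left(L - 1508\right)} - \frac{381}{-909} = \frac{1448}{\left(L + 0\right) \left(-1508 + L\right)} - - \frac{127}{303} = \frac{1448}{L \left(-1508 + L\right)} + \frac{127}{303} = \frac{127}{303} + \frac{1448}{L \left(-1508 + L\right)}$)
$- a{\left(-3137 \right)} = - \frac{438744 - -600785692 + 127 \left(-3137\right)^{2}}{303 \left(-3137\right) \left(-1508 - 3137\right)} = - \frac{\left(-1\right) \left(438744 + 600785692 + 127 \cdot 9840769\right)}{303 \cdot 3137 \left(-4645\right)} = - \frac{\left(-1\right) \left(-1\right) \left(438744 + 600785692 + 1249777663\right)}{303 \cdot 3137 \cdot 4645} = - \frac{\left(-1\right) \left(-1\right) 1851002099}{303 \cdot 3137 \cdot 4645} = \left(-1\right) \frac{1851002099}{4415123595} = - \frac{1851002099}{4415123595}$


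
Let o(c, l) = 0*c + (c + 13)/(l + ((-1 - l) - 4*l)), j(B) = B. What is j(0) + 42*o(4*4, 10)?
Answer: -1218/41 ≈ -29.707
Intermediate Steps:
o(c, l) = (13 + c)/(-1 - 4*l) (o(c, l) = 0 + (13 + c)/(l + (-1 - 5*l)) = 0 + (13 + c)/(-1 - 4*l) = (13 + c)/(-1 - 4*l))
j(0) + 42*o(4*4, 10) = 0 + 42*((-13 - 4*4)/(1 + 4*10)) = 0 + 42*((-13 - 1*16)/(1 + 40)) = 0 + 42*((-13 - 16)/41) = 0 + 42*((1/41)*(-29)) = 0 + 42*(-29/41) = 0 - 1218/41 = -1218/41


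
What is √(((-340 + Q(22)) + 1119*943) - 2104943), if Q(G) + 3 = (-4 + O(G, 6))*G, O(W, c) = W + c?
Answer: I*√1049541 ≈ 1024.5*I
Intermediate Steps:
Q(G) = -3 + G*(2 + G) (Q(G) = -3 + (-4 + (G + 6))*G = -3 + (-4 + (6 + G))*G = -3 + (2 + G)*G = -3 + G*(2 + G))
√(((-340 + Q(22)) + 1119*943) - 2104943) = √(((-340 + (-3 + 22² + 2*22)) + 1119*943) - 2104943) = √(((-340 + (-3 + 484 + 44)) + 1055217) - 2104943) = √(((-340 + 525) + 1055217) - 2104943) = √((185 + 1055217) - 2104943) = √(1055402 - 2104943) = √(-1049541) = I*√1049541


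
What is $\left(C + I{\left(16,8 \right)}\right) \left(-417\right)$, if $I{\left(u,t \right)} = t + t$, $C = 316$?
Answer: $-138444$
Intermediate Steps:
$I{\left(u,t \right)} = 2 t$
$\left(C + I{\left(16,8 \right)}\right) \left(-417\right) = \left(316 + 2 \cdot 8\right) \left(-417\right) = \left(316 + 16\right) \left(-417\right) = 332 \left(-417\right) = -138444$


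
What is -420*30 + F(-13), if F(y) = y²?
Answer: -12431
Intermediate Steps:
-420*30 + F(-13) = -420*30 + (-13)² = -12600 + 169 = -12431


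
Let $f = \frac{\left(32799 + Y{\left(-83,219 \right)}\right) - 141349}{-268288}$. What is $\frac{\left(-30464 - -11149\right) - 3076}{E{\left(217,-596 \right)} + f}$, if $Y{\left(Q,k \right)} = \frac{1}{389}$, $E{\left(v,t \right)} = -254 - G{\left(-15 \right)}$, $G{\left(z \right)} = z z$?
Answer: $\frac{2336815040512}{49948145379} \approx 46.785$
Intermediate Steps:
$G{\left(z \right)} = z^{2}$
$E{\left(v,t \right)} = -479$ ($E{\left(v,t \right)} = -254 - \left(-15\right)^{2} = -254 - 225 = -479$)
$Y{\left(Q,k \right)} = \frac{1}{389}$
$f = \frac{42225949}{104364032}$ ($f = \frac{\left(32799 + \frac{1}{389}\right) - 141349}{-268288} = \left(\frac{12758812}{389} - 141349\right) \left(- \frac{1}{268288}\right) = \left(- \frac{42225949}{389}\right) \left(- \frac{1}{268288}\right) = \frac{42225949}{104364032} \approx 0.4046$)
$\frac{\left(-30464 - -11149\right) - 3076}{E{\left(217,-596 \right)} + f} = \frac{\left(-30464 - -11149\right) - 3076}{-479 + \frac{42225949}{104364032}} = \frac{\left(-30464 + 11149\right) - 3076}{- \frac{49948145379}{104364032}} = \left(-19315 - 3076\right) \left(- \frac{104364032}{49948145379}\right) = \left(-22391\right) \left(- \frac{104364032}{49948145379}\right) = \frac{2336815040512}{49948145379}$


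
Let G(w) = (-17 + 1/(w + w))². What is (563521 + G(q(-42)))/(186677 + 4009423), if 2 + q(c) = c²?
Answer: 1400343442949/10421917350720 ≈ 0.13437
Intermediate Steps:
q(c) = -2 + c²
G(w) = (-17 + 1/(2*w))²
(563521 + G(q(-42)))/(186677 + 4009423) = (563521 + (-1 + 34*(-2 + (-42)²))²/(4*(-2 + (-42)²)²))/(186677 + 4009423) = (563521 + (-1 + 34*(-2 + 1764))²/(4*(-2 + 1764)²))/4196100 = (563521 + (¼)*(-1 + 34*1762)²/1762²)*(1/4196100) = (563521 + (¼)*(1/3104644)*(-1 + 59908)²)*(1/4196100) = (563521 + (¼)*(1/3104644)*59907²)*(1/4196100) = (563521 + (¼)*(1/3104644)*3588848649)*(1/4196100) = (563521 + 3588848649/12418576)*(1/4196100) = (7001717214745/12418576)*(1/4196100) = 1400343442949/10421917350720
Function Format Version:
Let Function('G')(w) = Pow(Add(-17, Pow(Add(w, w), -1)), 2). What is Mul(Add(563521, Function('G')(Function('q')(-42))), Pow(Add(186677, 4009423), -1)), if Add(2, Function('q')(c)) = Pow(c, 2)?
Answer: Rational(1400343442949, 10421917350720) ≈ 0.13437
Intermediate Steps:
Function('q')(c) = Add(-2, Pow(c, 2))
Function('G')(w) = Pow(Add(-17, Mul(Rational(1, 2), Pow(w, -1))), 2) (Function('G')(w) = Pow(Add(-17, Pow(Mul(2, w), -1)), 2) = Pow(Add(-17, Mul(Rational(1, 2), Pow(w, -1))), 2))
Mul(Add(563521, Function('G')(Function('q')(-42))), Pow(Add(186677, 4009423), -1)) = Mul(Add(563521, Mul(Rational(1, 4), Pow(Add(-2, Pow(-42, 2)), -2), Pow(Add(-1, Mul(34, Add(-2, Pow(-42, 2)))), 2))), Pow(Add(186677, 4009423), -1)) = Mul(Add(563521, Mul(Rational(1, 4), Pow(Add(-2, 1764), -2), Pow(Add(-1, Mul(34, Add(-2, 1764))), 2))), Pow(4196100, -1)) = Mul(Add(563521, Mul(Rational(1, 4), Pow(1762, -2), Pow(Add(-1, Mul(34, 1762)), 2))), Rational(1, 4196100)) = Mul(Add(563521, Mul(Rational(1, 4), Rational(1, 3104644), Pow(Add(-1, 59908), 2))), Rational(1, 4196100)) = Mul(Add(563521, Mul(Rational(1, 4), Rational(1, 3104644), Pow(59907, 2))), Rational(1, 4196100)) = Mul(Add(563521, Mul(Rational(1, 4), Rational(1, 3104644), 3588848649)), Rational(1, 4196100)) = Mul(Add(563521, Rational(3588848649, 12418576)), Rational(1, 4196100)) = Mul(Rational(7001717214745, 12418576), Rational(1, 4196100)) = Rational(1400343442949, 10421917350720)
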